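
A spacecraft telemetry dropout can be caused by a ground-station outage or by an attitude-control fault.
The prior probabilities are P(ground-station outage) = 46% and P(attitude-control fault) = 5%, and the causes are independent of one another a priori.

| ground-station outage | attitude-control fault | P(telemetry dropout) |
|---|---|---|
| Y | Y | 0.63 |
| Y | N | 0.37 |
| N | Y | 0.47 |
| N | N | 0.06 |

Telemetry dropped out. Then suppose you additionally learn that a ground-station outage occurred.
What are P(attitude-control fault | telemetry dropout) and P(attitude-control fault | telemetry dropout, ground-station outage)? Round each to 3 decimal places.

By total probability over the 4 (ground-station outage, attitude-control fault) configurations:
  P(telemetry dropout) = 0.06×0.54×0.95 + 0.47×0.54×0.05 + 0.37×0.46×0.95 + 0.63×0.46×0.05
        = 0.030780 + 0.012690 + 0.161690 + 0.014490 = 0.219650
Configurations with attitude-control fault contribute 0.027180, so
  P(attitude-control fault | telemetry dropout) = 0.027180 / 0.219650 ≈ 0.124

Now condition on the additional information:
P(telemetry dropout | ground-station outage) = 0.37*0.95 + 0.63*0.05 = 0.351500 + 0.031500 = 0.383000
Restricting to configurations with attitude-control fault present: 0.63*0.05 = 0.031500.
Hence the posterior is 0.031500/0.383000 ≈ 0.082.
— ground-station outage explains away the evidence for attitude-control fault.

P(attitude-control fault | telemetry dropout) ≈ 0.124; P(attitude-control fault | telemetry dropout, ground-station outage) ≈ 0.082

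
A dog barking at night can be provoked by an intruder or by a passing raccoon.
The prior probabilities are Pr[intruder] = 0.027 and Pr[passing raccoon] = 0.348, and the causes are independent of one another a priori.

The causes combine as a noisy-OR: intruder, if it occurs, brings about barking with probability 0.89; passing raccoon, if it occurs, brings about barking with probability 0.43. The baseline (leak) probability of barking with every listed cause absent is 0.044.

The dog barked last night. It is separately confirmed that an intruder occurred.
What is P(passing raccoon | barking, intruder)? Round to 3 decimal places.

P(passing raccoon | barking, intruder) ≈ 0.359

Under noisy-OR, P(barking | causes) = 1 − (1−0.044)·∏(1−qᵢ) over the active causes.
P(barking | intruder) = 0.89484·0.652 + 0.940059·0.348 = 0.583436 + 0.327141 = 0.910577
Of this, 0.327141 comes from 0.940059·0.348 (the passing raccoon=true cases).
So P(passing raccoon | barking, intruder) = 0.327141/0.910577 ≈ 0.359.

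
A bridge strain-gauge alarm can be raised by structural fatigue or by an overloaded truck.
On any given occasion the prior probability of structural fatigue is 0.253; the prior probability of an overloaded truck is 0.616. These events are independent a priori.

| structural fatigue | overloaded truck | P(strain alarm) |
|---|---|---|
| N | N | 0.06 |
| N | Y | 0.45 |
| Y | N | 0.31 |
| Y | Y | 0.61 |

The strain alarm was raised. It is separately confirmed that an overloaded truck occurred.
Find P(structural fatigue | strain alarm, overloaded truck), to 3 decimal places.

P(structural fatigue | strain alarm, overloaded truck) ≈ 0.315

Enumerate both values of structural fatigue and weight by the priors:
  P(strain alarm | overloaded truck) = 0.45×0.747 + 0.61×0.253
        = 0.336150 + 0.154330 = 0.490480
Keeping only the structural fatigue-present terms gives 0.154330, so
  P(structural fatigue | strain alarm, overloaded truck) = 0.154330 / 0.490480 ≈ 0.315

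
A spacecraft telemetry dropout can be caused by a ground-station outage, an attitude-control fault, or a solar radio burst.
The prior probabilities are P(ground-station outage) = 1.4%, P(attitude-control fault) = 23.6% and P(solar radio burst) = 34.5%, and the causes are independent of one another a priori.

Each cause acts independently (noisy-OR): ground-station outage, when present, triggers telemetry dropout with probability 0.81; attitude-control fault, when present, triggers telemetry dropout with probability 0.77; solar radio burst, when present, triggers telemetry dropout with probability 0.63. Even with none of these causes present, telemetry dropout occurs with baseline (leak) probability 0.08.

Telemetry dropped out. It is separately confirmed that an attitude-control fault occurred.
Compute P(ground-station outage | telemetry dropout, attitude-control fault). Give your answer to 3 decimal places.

Under noisy-OR, P(telemetry dropout | causes) = 1 − (1−0.08)·∏(1−qᵢ) over the active causes.
P(telemetry dropout | attitude-control fault) = 0.7884·0.986·0.655 + 0.921708·0.986·0.345 + 0.959796·0.014·0.655 + 0.985125·0.014·0.345 = 0.509172 + 0.313537 + 0.008801 + 0.004758 = 0.836268
Restricting to configurations with ground-station outage present: 0.008801 + 0.004758 = 0.013559.
So P(ground-station outage | telemetry dropout, attitude-control fault) = 0.013559/0.836268 ≈ 0.016.

P(ground-station outage | telemetry dropout, attitude-control fault) ≈ 0.016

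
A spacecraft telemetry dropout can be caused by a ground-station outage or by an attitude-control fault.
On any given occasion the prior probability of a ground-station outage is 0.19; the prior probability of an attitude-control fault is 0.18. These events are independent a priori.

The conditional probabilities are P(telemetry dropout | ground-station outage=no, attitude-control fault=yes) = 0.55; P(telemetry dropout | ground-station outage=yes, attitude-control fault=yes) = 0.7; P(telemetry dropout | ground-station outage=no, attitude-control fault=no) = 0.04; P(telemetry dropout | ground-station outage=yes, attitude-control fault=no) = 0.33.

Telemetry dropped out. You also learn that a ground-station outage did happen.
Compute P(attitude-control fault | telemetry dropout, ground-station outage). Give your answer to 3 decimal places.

P(attitude-control fault | telemetry dropout, ground-station outage) ≈ 0.318

Weight on attitude-control fault=true, given the evidence: 0.7*0.18 = 0.126000
Normalizer over all consistent configurations: 0.33*0.82 + 0.7*0.18 = 0.396600
Posterior = 0.126000 / 0.396600 ≈ 0.318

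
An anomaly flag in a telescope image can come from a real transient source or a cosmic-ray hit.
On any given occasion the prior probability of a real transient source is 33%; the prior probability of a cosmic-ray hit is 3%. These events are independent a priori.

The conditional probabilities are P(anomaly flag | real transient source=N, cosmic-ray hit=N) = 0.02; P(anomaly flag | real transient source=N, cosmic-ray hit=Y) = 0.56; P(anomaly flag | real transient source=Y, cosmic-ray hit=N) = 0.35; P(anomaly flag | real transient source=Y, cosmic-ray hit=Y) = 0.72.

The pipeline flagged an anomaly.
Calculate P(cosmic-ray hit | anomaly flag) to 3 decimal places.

P(cosmic-ray hit | anomaly flag) ≈ 0.128

P(anomaly flag) = 0.02*0.67*0.97 + 0.56*0.67*0.03 + 0.35*0.33*0.97 + 0.72*0.33*0.03 = 0.012998 + 0.011256 + 0.112035 + 0.007128 = 0.143417
The cosmic-ray hit-present share is 0.011256 + 0.007128 = 0.018384.
So P(cosmic-ray hit | anomaly flag) = 0.018384/0.143417 ≈ 0.128.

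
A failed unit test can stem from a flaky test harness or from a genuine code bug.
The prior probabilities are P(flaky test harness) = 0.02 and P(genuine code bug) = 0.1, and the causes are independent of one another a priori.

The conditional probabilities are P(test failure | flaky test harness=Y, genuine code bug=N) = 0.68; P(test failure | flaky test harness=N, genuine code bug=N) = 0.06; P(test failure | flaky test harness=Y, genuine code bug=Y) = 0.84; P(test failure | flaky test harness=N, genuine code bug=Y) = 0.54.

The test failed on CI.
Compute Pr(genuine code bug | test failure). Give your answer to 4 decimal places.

Enumerate the 4 (flaky test harness, genuine code bug) configurations and weight by the priors:
  P(test failure) = 0.06·0.98·0.9 + 0.54·0.98·0.1 + 0.68·0.02·0.9 + 0.84·0.02·0.1
        = 0.052920 + 0.052920 + 0.012240 + 0.001680 = 0.119760
Keeping only the genuine code bug-present terms gives 0.054600, so
  P(genuine code bug | test failure) = 0.054600 / 0.119760 ≈ 0.4559

Pr(genuine code bug | test failure) ≈ 0.4559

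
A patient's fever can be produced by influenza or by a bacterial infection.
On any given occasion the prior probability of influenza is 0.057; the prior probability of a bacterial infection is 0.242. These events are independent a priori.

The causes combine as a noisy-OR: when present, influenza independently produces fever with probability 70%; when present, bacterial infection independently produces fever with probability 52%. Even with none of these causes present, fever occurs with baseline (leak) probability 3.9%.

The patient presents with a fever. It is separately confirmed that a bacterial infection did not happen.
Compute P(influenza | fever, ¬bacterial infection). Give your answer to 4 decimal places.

Under noisy-OR, P(fever | causes) = 1 − (1−0.039)·∏(1−qᵢ) over the active causes.
By total probability over both values of influenza:
  P(fever | ¬bacterial infection) = 0.039·0.943 + 0.7117·0.057
        = 0.036777 + 0.040567 = 0.077344
Keeping only the influenza-present terms gives 0.040567, so
  P(influenza | fever, ¬bacterial infection) = 0.040567 / 0.077344 ≈ 0.5245

P(influenza | fever, ¬bacterial infection) ≈ 0.5245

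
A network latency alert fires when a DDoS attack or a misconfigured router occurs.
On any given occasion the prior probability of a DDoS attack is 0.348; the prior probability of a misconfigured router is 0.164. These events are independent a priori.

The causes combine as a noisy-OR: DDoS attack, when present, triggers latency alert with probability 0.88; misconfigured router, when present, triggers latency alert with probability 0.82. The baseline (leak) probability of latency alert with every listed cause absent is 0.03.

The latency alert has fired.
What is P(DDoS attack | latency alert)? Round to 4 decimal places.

Under noisy-OR, P(latency alert | causes) = 1 − (1−0.03)·∏(1−qᵢ) over the active causes.
Sum P(latency alert|·) weighted by the priors over the 4 (DDoS attack, misconfigured router) configurations:
  P(latency alert) = 0.03·0.652·0.836 + 0.8254·0.652·0.164 + 0.8836·0.348·0.836 + 0.979048·0.348·0.164
        = 0.016352 + 0.088258 + 0.257064 + 0.055876 = 0.417550
Keeping only the DDoS attack-present terms gives 0.312940, so
  P(DDoS attack | latency alert) = 0.312940 / 0.417550 ≈ 0.7495

P(DDoS attack | latency alert) ≈ 0.7495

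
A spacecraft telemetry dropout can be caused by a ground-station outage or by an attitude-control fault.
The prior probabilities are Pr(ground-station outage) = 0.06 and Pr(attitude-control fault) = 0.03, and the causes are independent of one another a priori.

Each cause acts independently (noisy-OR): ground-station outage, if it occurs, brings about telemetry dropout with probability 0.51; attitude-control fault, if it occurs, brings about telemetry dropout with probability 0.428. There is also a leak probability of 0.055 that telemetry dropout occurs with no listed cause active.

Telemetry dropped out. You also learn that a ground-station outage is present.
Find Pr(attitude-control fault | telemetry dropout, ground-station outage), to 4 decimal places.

Pr(attitude-control fault | telemetry dropout, ground-station outage) ≈ 0.0406

Under noisy-OR, P(telemetry dropout | causes) = 1 − (1−0.055)·∏(1−qᵢ) over the active causes.
Sum P(telemetry dropout|·) weighted by the priors over both values of attitude-control fault:
  P(telemetry dropout | ground-station outage) = 0.53695·0.97 + 0.735135·0.03
        = 0.520842 + 0.022054 = 0.542896
The terms with attitude-control fault present sum to 0.022054, so
  P(attitude-control fault | telemetry dropout, ground-station outage) = 0.022054 / 0.542896 ≈ 0.0406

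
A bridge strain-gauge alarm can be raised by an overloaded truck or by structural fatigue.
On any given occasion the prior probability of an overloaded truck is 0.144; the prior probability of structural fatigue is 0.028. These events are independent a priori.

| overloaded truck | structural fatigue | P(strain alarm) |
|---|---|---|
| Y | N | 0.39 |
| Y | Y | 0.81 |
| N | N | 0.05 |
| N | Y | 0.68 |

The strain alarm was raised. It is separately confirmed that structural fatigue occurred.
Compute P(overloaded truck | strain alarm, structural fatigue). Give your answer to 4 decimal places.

P(overloaded truck | strain alarm, structural fatigue) ≈ 0.1669

P(strain alarm | structural fatigue) = 0.68×0.856 + 0.81×0.144 = 0.582080 + 0.116640 = 0.698720
Restricting to configurations with overloaded truck present: 0.81×0.144 = 0.116640.
P(overloaded truck | strain alarm, structural fatigue) = 0.116640 / 0.698720 ≈ 0.1669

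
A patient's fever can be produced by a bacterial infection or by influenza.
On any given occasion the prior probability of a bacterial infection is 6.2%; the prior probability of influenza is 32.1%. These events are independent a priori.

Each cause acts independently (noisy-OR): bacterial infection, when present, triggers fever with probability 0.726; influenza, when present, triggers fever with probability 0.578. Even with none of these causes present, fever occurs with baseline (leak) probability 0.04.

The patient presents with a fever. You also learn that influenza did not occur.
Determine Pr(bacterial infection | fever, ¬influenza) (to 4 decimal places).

Under noisy-OR, P(fever | causes) = 1 − (1−0.04)·∏(1−qᵢ) over the active causes.
P(fever | ¬influenza) = 0.04*0.938 + 0.73696*0.062 = 0.037520 + 0.045692 = 0.083212
The bacterial infection-present share is 0.73696*0.062 = 0.045692.
P(bacterial infection | fever, ¬influenza) = 0.045692 / 0.083212 ≈ 0.5491

Pr(bacterial infection | fever, ¬influenza) ≈ 0.5491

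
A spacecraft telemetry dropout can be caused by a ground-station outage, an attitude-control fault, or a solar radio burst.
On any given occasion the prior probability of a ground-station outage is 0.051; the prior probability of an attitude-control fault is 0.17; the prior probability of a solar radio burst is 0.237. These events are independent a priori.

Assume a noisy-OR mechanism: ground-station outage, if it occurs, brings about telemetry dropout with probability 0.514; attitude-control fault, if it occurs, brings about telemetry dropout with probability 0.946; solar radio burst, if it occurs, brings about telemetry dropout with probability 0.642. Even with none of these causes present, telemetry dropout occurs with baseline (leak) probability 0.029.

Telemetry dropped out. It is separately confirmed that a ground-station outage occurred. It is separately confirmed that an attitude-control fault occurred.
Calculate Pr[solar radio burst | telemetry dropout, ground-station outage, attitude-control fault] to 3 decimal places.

Under noisy-OR, P(telemetry dropout | causes) = 1 − (1−0.029)·∏(1−qᵢ) over the active causes.
P(telemetry dropout | ground-station outage, attitude-control fault) = 0.974517·0.763 + 0.990877·0.237 = 0.743556 + 0.234838 = 0.978394
Of this, 0.234838 comes from 0.990877·0.237 (the solar radio burst=true cases).
P(solar radio burst | telemetry dropout, ground-station outage, attitude-control fault) = 0.234838 / 0.978394 ≈ 0.240

Pr[solar radio burst | telemetry dropout, ground-station outage, attitude-control fault] ≈ 0.240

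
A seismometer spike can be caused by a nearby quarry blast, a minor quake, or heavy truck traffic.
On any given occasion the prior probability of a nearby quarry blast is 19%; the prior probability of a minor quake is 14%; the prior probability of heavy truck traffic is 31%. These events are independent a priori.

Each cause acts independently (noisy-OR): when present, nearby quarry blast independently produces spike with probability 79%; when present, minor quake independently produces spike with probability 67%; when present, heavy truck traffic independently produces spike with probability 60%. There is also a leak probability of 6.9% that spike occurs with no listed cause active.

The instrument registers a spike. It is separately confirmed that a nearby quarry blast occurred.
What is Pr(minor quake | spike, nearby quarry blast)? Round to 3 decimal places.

Pr(minor quake | spike, nearby quarry blast) ≈ 0.155

Under noisy-OR, P(spike | causes) = 1 − (1−0.069)·∏(1−qᵢ) over the active causes.
P(spike | nearby quarry blast) = 0.80449*0.86*0.69 + 0.921796*0.86*0.31 + 0.935482*0.14*0.69 + 0.974193*0.14*0.31 = 0.477384 + 0.245751 + 0.090368 + 0.042280 = 0.855783
Restricting to configurations with minor quake present: 0.090368 + 0.042280 = 0.132648.
So P(minor quake | spike, nearby quarry blast) = 0.132648/0.855783 ≈ 0.155.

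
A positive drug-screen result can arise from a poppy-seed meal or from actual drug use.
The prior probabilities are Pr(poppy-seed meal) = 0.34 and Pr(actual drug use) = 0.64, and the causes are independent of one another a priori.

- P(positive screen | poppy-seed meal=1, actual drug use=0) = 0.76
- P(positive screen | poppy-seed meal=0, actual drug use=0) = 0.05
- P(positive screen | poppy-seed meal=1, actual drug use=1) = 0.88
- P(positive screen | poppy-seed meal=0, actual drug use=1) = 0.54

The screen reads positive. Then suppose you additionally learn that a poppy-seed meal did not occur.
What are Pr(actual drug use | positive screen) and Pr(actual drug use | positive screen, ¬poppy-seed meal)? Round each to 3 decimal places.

P(positive screen) = 0.05·0.66·0.36 + 0.54·0.66·0.64 + 0.76·0.34·0.36 + 0.88·0.34·0.64 = 0.011880 + 0.228096 + 0.093024 + 0.191488 = 0.524488
The actual drug use-present share is 0.228096 + 0.191488 = 0.419584.
So P(actual drug use | positive screen) = 0.419584/0.524488 ≈ 0.800.

With the extra evidence:
Weight on actual drug use=true, given the evidence: 0.54·0.64 = 0.345600
The normalizing constant is 0.05·0.36 + 0.54·0.64 = 0.363600
Posterior = 0.345600 / 0.363600 ≈ 0.950

Pr(actual drug use | positive screen) ≈ 0.800; Pr(actual drug use | positive screen, ¬poppy-seed meal) ≈ 0.950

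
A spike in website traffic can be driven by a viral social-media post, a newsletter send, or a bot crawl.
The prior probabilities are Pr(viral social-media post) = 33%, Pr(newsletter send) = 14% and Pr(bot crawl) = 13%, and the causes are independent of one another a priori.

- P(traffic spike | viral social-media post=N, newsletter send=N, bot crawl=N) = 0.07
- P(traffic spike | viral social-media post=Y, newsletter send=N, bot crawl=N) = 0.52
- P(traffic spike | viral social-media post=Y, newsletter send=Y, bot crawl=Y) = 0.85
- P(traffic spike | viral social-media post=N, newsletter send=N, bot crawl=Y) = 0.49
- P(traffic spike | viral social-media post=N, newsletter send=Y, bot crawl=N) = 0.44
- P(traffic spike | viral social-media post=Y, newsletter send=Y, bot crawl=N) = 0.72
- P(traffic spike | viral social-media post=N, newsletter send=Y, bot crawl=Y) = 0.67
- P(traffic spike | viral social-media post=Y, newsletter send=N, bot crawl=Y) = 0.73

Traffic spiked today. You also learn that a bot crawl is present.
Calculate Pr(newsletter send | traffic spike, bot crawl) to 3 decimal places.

Pr(newsletter send | traffic spike, bot crawl) ≈ 0.173

Weight on newsletter send=true, given the evidence: 0.062846 + 0.039270 = 0.102116
Normalizer over all consistent configurations: 0.49×0.67×0.86 + 0.67×0.67×0.14 + 0.73×0.33×0.86 + 0.85×0.33×0.14 = 0.591628
P(newsletter send | traffic spike, bot crawl) = 0.102116/0.591628 ≈ 0.173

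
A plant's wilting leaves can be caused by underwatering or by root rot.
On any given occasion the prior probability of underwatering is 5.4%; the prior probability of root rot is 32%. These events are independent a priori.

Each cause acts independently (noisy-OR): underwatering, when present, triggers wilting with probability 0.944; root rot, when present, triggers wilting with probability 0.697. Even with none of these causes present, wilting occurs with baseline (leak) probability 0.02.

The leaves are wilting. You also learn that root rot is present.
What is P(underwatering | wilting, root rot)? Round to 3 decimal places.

Under noisy-OR, P(wilting | causes) = 1 − (1−0.02)·∏(1−qᵢ) over the active causes.
Weight on underwatering=true, given the evidence: 0.983371*0.054 = 0.053102
The normalizing constant is 0.70306*0.946 + 0.983371*0.054 = 0.718197
P(underwatering | wilting, root rot) = 0.053102/0.718197 ≈ 0.074

P(underwatering | wilting, root rot) ≈ 0.074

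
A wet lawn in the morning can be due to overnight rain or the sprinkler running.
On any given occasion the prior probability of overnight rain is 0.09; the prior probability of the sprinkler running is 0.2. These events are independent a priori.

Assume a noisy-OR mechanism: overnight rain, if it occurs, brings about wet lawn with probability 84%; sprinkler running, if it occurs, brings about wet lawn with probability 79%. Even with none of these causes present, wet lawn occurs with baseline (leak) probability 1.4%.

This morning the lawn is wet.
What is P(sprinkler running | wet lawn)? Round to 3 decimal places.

P(sprinkler running | wet lawn) ≈ 0.695

Under noisy-OR, P(wet lawn | causes) = 1 − (1−0.014)·∏(1−qᵢ) over the active causes.
P(wet lawn) = 0.014×0.91×0.8 + 0.79294×0.91×0.2 + 0.84224×0.09×0.8 + 0.96687×0.09×0.2 = 0.010192 + 0.144315 + 0.060641 + 0.017404 = 0.232552
Restricting to configurations with sprinkler running present: 0.144315 + 0.017404 = 0.161719.
So P(sprinkler running | wet lawn) = 0.161719/0.232552 ≈ 0.695.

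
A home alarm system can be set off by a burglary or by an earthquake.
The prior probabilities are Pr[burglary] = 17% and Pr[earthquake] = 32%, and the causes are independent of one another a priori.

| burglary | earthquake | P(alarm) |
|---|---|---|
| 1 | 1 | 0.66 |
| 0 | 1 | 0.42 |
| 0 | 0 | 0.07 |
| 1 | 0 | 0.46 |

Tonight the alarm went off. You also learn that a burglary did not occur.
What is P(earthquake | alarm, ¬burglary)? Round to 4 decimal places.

P(earthquake | alarm, ¬burglary) ≈ 0.7385

P(alarm | ¬burglary) = 0.07·0.68 + 0.42·0.32 = 0.047600 + 0.134400 = 0.182000
Restricting to configurations with earthquake present: 0.42·0.32 = 0.134400.
So P(earthquake | alarm, ¬burglary) = 0.134400/0.182000 ≈ 0.7385.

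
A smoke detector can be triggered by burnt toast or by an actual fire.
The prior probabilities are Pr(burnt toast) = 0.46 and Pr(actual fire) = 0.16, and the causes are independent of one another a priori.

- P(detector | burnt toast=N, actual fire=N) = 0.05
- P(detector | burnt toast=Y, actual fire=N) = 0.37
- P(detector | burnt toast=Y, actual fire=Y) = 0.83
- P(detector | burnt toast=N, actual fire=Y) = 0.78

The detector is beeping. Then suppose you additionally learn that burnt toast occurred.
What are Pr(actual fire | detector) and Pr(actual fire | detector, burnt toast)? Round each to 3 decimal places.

For the numerator, keep only actual fire=true terms: 0.067392 + 0.061088 = 0.128480
The normalizing constant is 0.05*0.54*0.84 + 0.78*0.54*0.16 + 0.37*0.46*0.84 + 0.83*0.46*0.16 = 0.294128
Posterior = 0.128480 / 0.294128 ≈ 0.437

Now also conditioning on burnt toast=true:
For the numerator, keep only actual fire=true terms: 0.83×0.16 = 0.132800
Normalizer over all consistent configurations: 0.37×0.84 + 0.83×0.16 = 0.443600
Posterior = 0.132800 / 0.443600 ≈ 0.299

Pr(actual fire | detector) ≈ 0.437; Pr(actual fire | detector, burnt toast) ≈ 0.299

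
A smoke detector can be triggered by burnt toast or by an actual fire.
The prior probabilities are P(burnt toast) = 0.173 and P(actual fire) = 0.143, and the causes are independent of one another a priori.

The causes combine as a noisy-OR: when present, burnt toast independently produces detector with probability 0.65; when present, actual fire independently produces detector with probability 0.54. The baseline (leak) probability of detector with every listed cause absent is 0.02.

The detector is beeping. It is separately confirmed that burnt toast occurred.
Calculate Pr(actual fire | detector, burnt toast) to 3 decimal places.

Under noisy-OR, P(detector | causes) = 1 − (1−0.02)·∏(1−qᵢ) over the active causes.
Sum P(detector|·) weighted by the priors over both values of actual fire:
  P(detector | burnt toast) = 0.657×0.857 + 0.84222×0.143
        = 0.563049 + 0.120437 = 0.683486
The terms with actual fire present sum to 0.120437, so
  P(actual fire | detector, burnt toast) = 0.120437 / 0.683486 ≈ 0.176

Pr(actual fire | detector, burnt toast) ≈ 0.176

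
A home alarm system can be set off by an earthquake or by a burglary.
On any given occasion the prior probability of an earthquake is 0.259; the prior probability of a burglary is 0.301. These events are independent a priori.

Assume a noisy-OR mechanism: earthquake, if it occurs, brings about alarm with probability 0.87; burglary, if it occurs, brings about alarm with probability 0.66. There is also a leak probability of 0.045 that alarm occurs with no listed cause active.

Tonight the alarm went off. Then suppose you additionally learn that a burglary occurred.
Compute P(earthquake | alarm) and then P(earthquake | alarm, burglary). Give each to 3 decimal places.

Under noisy-OR, P(alarm | causes) = 1 − (1−0.045)·∏(1−qᵢ) over the active causes.
P(alarm) = 0.045*0.741*0.699 + 0.6753*0.741*0.301 + 0.87585*0.259*0.699 + 0.957789*0.259*0.301 = 0.023308 + 0.150620 + 0.158565 + 0.074668 = 0.407161
Restricting to configurations with earthquake present: 0.158565 + 0.074668 = 0.233233.
So P(earthquake | alarm) = 0.233233/0.407161 ≈ 0.573.

With the extra evidence:
P(alarm | burglary) = 0.6753×0.741 + 0.957789×0.259 = 0.500397 + 0.248067 = 0.748464
Of this, 0.248067 comes from 0.957789×0.259 (the earthquake=true cases).
Hence the posterior is 0.248067/0.748464 ≈ 0.331.
Conditioning on burglary lowers the posterior on earthquake: the classic explaining-away effect in a common-effect structure.

P(earthquake | alarm) ≈ 0.573; P(earthquake | alarm, burglary) ≈ 0.331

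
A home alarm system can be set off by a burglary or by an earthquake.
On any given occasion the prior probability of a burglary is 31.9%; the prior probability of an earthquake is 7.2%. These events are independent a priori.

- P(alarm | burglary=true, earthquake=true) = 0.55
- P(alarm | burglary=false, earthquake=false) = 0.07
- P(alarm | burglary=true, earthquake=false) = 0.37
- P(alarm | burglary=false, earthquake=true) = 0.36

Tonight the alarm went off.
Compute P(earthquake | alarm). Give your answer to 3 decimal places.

Sum P(alarm|·) weighted by the priors over the 4 (burglary, earthquake) configurations:
  P(alarm) = 0.07·0.681·0.928 + 0.36·0.681·0.072 + 0.37·0.319·0.928 + 0.55·0.319·0.072
        = 0.044238 + 0.017652 + 0.109532 + 0.012632 = 0.184054
Configurations with earthquake contribute 0.030284, so
  P(earthquake | alarm) = 0.030284 / 0.184054 ≈ 0.165

P(earthquake | alarm) ≈ 0.165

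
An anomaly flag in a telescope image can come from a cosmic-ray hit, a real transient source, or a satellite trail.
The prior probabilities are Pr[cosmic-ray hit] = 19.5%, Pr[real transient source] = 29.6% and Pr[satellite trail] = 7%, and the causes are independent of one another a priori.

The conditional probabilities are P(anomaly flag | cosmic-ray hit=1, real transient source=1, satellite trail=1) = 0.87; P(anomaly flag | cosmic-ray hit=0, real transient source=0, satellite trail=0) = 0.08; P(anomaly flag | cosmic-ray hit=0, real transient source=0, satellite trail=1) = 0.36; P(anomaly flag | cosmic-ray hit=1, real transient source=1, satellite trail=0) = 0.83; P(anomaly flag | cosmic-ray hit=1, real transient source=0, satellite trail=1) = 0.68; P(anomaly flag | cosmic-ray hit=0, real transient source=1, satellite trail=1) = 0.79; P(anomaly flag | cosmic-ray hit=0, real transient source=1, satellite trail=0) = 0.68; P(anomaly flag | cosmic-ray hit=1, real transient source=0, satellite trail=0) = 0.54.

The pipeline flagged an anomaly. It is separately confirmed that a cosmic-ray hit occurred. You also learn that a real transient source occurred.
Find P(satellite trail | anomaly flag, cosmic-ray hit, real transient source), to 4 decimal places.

P(satellite trail | anomaly flag, cosmic-ray hit, real transient source) ≈ 0.0731

Enumerate both values of satellite trail and weight by the priors:
  P(anomaly flag | cosmic-ray hit, real transient source) = 0.83×0.93 + 0.87×0.07
        = 0.771900 + 0.060900 = 0.832800
Keeping only the satellite trail-present terms gives 0.060900, so
  P(satellite trail | anomaly flag, cosmic-ray hit, real transient source) = 0.060900 / 0.832800 ≈ 0.0731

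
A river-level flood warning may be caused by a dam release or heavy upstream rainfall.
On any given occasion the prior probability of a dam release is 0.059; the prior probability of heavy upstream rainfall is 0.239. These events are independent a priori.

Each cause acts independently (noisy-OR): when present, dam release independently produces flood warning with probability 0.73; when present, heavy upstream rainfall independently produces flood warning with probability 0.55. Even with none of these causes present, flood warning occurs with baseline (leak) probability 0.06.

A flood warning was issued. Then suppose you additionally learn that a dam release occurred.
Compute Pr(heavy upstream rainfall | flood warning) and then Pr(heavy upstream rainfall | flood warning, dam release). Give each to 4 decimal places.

Pr(heavy upstream rainfall | flood warning) ≈ 0.6504; Pr(heavy upstream rainfall | flood warning, dam release) ≈ 0.2716

Under noisy-OR, P(flood warning | causes) = 1 − (1−0.06)·∏(1−qᵢ) over the active causes.
By total probability over the 4 (dam release, heavy upstream rainfall) configurations:
  P(flood warning) = 0.06*0.941*0.761 + 0.577*0.941*0.239 + 0.7462*0.059*0.761 + 0.88579*0.059*0.239
        = 0.042966 + 0.129767 + 0.033504 + 0.012491 = 0.218728
The terms with heavy upstream rainfall present sum to 0.142258, so
  P(heavy upstream rainfall | flood warning) = 0.142258 / 0.218728 ≈ 0.6504

Now condition on the additional information:
P(flood warning | dam release) = 0.7462·0.761 + 0.88579·0.239 = 0.567858 + 0.211704 = 0.779562
The heavy upstream rainfall-present share is 0.88579·0.239 = 0.211704.
P(heavy upstream rainfall | flood warning, dam release) = 0.211704 / 0.779562 ≈ 0.2716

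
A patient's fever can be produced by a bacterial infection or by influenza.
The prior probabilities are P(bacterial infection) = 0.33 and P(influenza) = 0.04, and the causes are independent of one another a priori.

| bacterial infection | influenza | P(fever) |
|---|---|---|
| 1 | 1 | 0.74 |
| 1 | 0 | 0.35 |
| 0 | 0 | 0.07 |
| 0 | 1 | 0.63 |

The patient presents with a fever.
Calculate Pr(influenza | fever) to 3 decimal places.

Pr(influenza | fever) ≈ 0.146

Sum P(fever|·) weighted by the priors over the 4 (bacterial infection, influenza) configurations:
  P(fever) = 0.07·0.67·0.96 + 0.63·0.67·0.04 + 0.35·0.33·0.96 + 0.74·0.33·0.04
        = 0.045024 + 0.016884 + 0.110880 + 0.009768 = 0.182556
The terms with influenza present sum to 0.026652, so
  P(influenza | fever) = 0.026652 / 0.182556 ≈ 0.146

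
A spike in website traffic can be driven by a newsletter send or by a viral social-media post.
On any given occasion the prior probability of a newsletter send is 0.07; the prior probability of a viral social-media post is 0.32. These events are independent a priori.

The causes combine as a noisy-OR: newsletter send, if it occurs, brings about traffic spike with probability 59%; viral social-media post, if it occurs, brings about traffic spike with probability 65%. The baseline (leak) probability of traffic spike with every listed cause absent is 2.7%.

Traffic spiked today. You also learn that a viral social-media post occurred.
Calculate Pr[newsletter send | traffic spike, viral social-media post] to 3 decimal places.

Pr[newsletter send | traffic spike, viral social-media post] ≈ 0.089

Under noisy-OR, P(traffic spike | causes) = 1 − (1−0.027)·∏(1−qᵢ) over the active causes.
For the numerator, keep only newsletter send=true terms: 0.860375·0.07 = 0.060226
Normalizer over all consistent configurations: 0.65945·0.93 + 0.860375·0.07 = 0.673515
Posterior = 0.060226 / 0.673515 ≈ 0.089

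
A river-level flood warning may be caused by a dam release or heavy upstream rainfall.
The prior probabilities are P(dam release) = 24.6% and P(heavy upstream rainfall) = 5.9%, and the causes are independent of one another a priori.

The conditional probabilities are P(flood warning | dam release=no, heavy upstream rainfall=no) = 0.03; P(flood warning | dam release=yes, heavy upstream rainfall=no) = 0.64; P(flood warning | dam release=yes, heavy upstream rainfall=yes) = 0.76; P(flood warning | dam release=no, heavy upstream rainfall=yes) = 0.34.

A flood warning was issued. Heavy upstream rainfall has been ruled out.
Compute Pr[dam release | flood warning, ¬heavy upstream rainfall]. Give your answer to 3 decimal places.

Pr[dam release | flood warning, ¬heavy upstream rainfall] ≈ 0.874

Numerator (weight on configurations with dam release): 0.64×0.246 = 0.157440
The normalizing constant is 0.03×0.754 + 0.64×0.246 = 0.180060
P(dam release | flood warning, ¬heavy upstream rainfall) = 0.157440/0.180060 ≈ 0.874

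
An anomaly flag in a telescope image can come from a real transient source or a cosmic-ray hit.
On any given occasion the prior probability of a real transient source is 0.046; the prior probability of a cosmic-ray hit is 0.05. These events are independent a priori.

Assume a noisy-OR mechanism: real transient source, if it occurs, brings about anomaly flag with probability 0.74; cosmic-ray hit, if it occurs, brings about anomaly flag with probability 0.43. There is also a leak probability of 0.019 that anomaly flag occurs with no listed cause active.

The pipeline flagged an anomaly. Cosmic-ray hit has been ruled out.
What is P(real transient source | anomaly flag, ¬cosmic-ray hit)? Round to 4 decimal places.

Under noisy-OR, P(anomaly flag | causes) = 1 − (1−0.019)·∏(1−qᵢ) over the active causes.
By total probability over both values of real transient source:
  P(anomaly flag | ¬cosmic-ray hit) = 0.019·0.954 + 0.74494·0.046
        = 0.018126 + 0.034267 = 0.052393
Keeping only the real transient source-present terms gives 0.034267, so
  P(real transient source | anomaly flag, ¬cosmic-ray hit) = 0.034267 / 0.052393 ≈ 0.6540

P(real transient source | anomaly flag, ¬cosmic-ray hit) ≈ 0.6540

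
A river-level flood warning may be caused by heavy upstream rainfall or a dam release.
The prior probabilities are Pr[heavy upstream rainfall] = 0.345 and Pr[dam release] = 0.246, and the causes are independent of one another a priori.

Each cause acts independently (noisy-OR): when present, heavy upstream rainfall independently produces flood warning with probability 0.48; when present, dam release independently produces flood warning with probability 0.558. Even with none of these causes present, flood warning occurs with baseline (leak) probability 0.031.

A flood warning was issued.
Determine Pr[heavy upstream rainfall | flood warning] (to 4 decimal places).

Under noisy-OR, P(flood warning | causes) = 1 − (1−0.031)·∏(1−qᵢ) over the active causes.
P(flood warning) = 0.031*0.655*0.754 + 0.571702*0.655*0.246 + 0.49612*0.345*0.754 + 0.777285*0.345*0.246 = 0.015310 + 0.092118 + 0.129056 + 0.065968 = 0.302452
Of this, 0.195024 comes from 0.129056 + 0.065968 (the heavy upstream rainfall=true cases).
So P(heavy upstream rainfall | flood warning) = 0.195024/0.302452 ≈ 0.6448.

Pr[heavy upstream rainfall | flood warning] ≈ 0.6448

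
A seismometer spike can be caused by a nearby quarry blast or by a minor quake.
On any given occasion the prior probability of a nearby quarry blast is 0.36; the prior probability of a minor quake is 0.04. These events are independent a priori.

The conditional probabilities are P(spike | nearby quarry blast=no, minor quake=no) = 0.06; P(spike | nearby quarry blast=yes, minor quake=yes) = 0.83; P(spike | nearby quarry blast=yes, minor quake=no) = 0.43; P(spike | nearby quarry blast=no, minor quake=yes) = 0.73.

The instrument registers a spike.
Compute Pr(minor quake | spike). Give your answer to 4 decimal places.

P(spike) = 0.06·0.64·0.96 + 0.73·0.64·0.04 + 0.43·0.36·0.96 + 0.83·0.36·0.04 = 0.036864 + 0.018688 + 0.148608 + 0.011952 = 0.216112
Restricting to configurations with minor quake present: 0.018688 + 0.011952 = 0.030640.
So P(minor quake | spike) = 0.030640/0.216112 ≈ 0.1418.

Pr(minor quake | spike) ≈ 0.1418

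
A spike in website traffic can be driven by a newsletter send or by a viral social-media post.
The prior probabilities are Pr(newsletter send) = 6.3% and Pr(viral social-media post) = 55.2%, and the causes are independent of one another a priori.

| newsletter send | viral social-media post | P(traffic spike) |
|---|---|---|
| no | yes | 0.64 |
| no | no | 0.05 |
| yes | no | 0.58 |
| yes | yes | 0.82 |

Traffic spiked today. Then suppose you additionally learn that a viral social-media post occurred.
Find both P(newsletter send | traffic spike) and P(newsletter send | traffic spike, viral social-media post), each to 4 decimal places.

P(newsletter send | traffic spike) ≈ 0.1131; P(newsletter send | traffic spike, viral social-media post) ≈ 0.0793

P(traffic spike) = 0.05×0.937×0.448 + 0.64×0.937×0.552 + 0.58×0.063×0.448 + 0.82×0.063×0.552 = 0.020989 + 0.331023 + 0.016370 + 0.028516 = 0.396898
Of this, 0.044886 comes from 0.016370 + 0.028516 (the newsletter send=true cases).
So P(newsletter send | traffic spike) = 0.044886/0.396898 ≈ 0.1131.

With the extra evidence:
P(traffic spike | viral social-media post) = 0.64·0.937 + 0.82·0.063 = 0.599680 + 0.051660 = 0.651340
The newsletter send-present share is 0.82·0.063 = 0.051660.
P(newsletter send | traffic spike, viral social-media post) = 0.051660 / 0.651340 ≈ 0.0793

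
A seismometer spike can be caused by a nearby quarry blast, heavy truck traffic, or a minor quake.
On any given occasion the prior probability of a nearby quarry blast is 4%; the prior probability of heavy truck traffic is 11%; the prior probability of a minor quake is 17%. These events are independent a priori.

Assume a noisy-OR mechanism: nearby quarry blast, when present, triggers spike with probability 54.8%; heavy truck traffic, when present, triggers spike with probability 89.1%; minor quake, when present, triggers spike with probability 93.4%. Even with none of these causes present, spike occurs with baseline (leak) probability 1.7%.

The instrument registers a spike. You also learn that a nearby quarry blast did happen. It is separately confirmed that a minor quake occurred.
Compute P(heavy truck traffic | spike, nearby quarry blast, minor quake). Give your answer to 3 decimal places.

P(heavy truck traffic | spike, nearby quarry blast, minor quake) ≈ 0.113

Under noisy-OR, P(spike | causes) = 1 − (1−0.017)·∏(1−qᵢ) over the active causes.
Sum P(spike|·) weighted by the priors over both values of heavy truck traffic:
  P(spike | nearby quarry blast, minor quake) = 0.970675×0.89 + 0.996804×0.11
        = 0.863901 + 0.109648 = 0.973549
Keeping only the heavy truck traffic-present terms gives 0.109648, so
  P(heavy truck traffic | spike, nearby quarry blast, minor quake) = 0.109648 / 0.973549 ≈ 0.113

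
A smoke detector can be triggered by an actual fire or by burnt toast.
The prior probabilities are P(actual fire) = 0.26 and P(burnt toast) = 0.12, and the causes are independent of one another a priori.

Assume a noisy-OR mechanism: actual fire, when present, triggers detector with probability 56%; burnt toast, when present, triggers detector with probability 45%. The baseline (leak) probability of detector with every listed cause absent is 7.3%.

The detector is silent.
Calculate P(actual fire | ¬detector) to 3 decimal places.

Under noisy-OR, P(detector | causes) = 1 − (1−0.073)·∏(1−qᵢ) over the active causes.
P(¬detector) = 0.927·0.74·0.88 + 0.50985·0.74·0.12 + 0.40788·0.26·0.88 + 0.224334·0.26·0.12 = 0.603662 + 0.045275 + 0.093323 + 0.006999 = 0.749259
The actual fire-present share is 0.093323 + 0.006999 = 0.100322.
P(actual fire | ¬detector) = 0.100322 / 0.749259 ≈ 0.134

P(actual fire | ¬detector) ≈ 0.134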